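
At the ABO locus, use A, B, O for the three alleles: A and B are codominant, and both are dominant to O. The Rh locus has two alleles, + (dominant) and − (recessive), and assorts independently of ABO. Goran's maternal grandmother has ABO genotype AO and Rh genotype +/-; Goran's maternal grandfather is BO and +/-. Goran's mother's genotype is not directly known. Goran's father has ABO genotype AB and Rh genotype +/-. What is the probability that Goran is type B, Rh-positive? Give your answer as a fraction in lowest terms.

Goran's mother's ABO genotype from AO × BO: 1/4 AB, 1/4 AO, 1/4 BO, 1/4 OO.
Crossing each possibility with the father AB and summing P(type B): 1/4·1/4 + 1/4·1/4 + 1/4·1/2 + 1/4·1/2 = 3/8.
Similarly for Rh via the mother's Rh distribution: P(Rh+) = 3/4.
Independent loci: 3/8 × 3/4 = 9/32.

9/32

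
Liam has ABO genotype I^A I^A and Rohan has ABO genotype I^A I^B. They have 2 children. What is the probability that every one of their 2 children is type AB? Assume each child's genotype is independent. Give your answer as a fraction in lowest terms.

ABO cross I^A I^A × I^A I^B → 1/2 A, 1/2 AB.
So P(type AB) = 1/2 per child.
All 2 independent: (1/2)^2 = 1/4.

1/4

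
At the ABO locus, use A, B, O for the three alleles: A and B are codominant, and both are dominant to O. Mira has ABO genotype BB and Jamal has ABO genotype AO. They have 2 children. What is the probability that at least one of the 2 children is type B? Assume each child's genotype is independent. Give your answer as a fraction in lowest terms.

ABO cross BB × AO → 1/2 B, 1/2 AB.
So P(type B) = 1/2 per child.
P(none) = (1/2)^2 = 1/4; P(at least one) = 1 − 1/4 = 3/4.

3/4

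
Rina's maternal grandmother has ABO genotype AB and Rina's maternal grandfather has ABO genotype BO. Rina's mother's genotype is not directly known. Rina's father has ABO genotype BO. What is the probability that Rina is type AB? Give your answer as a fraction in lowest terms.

1/8

Rina's mother's ABO genotype from AB × BO: 1/4 AB, 1/4 AO, 1/4 BB, 1/4 BO.
Crossing each possibility with the father BO and summing P(type AB): 1/4·1/4 + 1/4·1/4 + 1/4·0 + 1/4·0 = 1/8.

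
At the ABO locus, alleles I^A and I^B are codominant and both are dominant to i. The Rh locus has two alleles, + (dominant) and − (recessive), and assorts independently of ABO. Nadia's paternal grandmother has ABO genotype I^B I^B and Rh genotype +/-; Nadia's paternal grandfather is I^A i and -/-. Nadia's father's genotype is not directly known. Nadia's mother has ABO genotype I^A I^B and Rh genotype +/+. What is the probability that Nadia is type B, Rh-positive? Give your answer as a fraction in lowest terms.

3/8

Nadia's father's ABO genotype from I^B I^B × I^A i: 1/2 I^A I^B, 1/2 I^B i.
Crossing each possibility with the mother I^A I^B and summing P(type B): 1/2·1/4 + 1/2·1/2 = 3/8.
Similarly for Rh via the father's Rh distribution: P(Rh+) = 1.
Independent loci: 3/8 × 1 = 3/8.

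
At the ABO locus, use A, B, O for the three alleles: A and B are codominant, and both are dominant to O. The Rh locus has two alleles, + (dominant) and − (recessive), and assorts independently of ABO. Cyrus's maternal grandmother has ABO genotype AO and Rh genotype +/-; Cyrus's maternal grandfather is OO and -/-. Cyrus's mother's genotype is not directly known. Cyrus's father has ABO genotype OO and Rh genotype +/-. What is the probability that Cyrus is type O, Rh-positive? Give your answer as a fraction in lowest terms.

15/32

Cyrus's mother's ABO genotype from AO × OO: 1/2 AO, 1/2 OO.
Crossing each possibility with the father OO and summing P(type O): 1/2·1/2 + 1/2·1 = 3/4.
Similarly for Rh via the mother's Rh distribution: P(Rh+) = 5/8.
Independent loci: 3/4 × 5/8 = 15/32.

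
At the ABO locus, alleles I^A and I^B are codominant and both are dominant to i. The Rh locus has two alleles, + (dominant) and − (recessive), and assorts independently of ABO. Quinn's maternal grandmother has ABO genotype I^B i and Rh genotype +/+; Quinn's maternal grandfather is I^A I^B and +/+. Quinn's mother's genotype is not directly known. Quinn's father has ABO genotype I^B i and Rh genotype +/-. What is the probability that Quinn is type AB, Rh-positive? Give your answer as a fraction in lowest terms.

Quinn's mother's ABO genotype from I^B i × I^A I^B: 1/4 I^A I^B, 1/4 I^A i, 1/4 I^B I^B, 1/4 I^B i.
Crossing each possibility with the father I^B i and summing P(type AB): 1/4·1/4 + 1/4·1/4 + 1/4·0 + 1/4·0 = 1/8.
Similarly for Rh via the mother's Rh distribution: P(Rh+) = 1.
Independent loci: 1/8 × 1 = 1/8.

1/8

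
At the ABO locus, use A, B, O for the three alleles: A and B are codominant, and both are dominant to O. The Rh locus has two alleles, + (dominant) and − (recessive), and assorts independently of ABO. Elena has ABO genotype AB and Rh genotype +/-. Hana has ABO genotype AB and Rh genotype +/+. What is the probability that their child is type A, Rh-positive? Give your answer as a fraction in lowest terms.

ABO cross AB × AB → offspring phenotypes: 1/4 A, 1/4 B, 1/2 AB.
Rh cross +/- × +/+ → 1 Rh+.
Independent loci: P(type A, Rh-positive) = 1/4 × 1 = 1/4.

1/4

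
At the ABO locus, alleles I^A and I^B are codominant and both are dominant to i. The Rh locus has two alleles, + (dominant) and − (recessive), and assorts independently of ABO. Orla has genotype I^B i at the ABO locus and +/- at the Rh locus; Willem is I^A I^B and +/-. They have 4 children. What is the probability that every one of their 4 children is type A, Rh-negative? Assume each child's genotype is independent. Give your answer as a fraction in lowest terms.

ABO cross I^B i × I^A I^B → 1/4 A, 1/2 B, 1/4 AB.
Rh cross +/- × +/- → 3/4 Rh+, 1/4 Rh-; so P(type A, Rh-negative) = 1/4 × 1/4 = 1/16 per child.
All 4 independent: (1/16)^4 = 1/65536.

1/65536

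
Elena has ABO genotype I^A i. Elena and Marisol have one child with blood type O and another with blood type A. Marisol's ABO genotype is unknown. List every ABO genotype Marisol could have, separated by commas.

I^A i, I^B i, i i

For each candidate genotype of Marisol, check whether crossing it with I^A i can produce every observed child phenotype.
  I^A I^A → possible child types {A} ✗
  I^A I^B → possible child types {A, B, AB} ✗
  I^A i → possible child types {O, A} ✓
  I^B I^B → possible child types {B, AB} ✗
  I^B i → possible child types {O, A, B, AB} ✓
  i i → possible child types {O, A} ✓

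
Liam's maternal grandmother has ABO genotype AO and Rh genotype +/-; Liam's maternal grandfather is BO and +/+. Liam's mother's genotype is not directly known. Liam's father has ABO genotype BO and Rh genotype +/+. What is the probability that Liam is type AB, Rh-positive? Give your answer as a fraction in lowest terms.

Liam's mother's ABO genotype from AO × BO: 1/4 AB, 1/4 AO, 1/4 BO, 1/4 OO.
Crossing each possibility with the father BO and summing P(type AB): 1/4·1/4 + 1/4·1/4 + 1/4·0 + 1/4·0 = 1/8.
Similarly for Rh via the mother's Rh distribution: P(Rh+) = 1.
Independent loci: 1/8 × 1 = 1/8.

1/8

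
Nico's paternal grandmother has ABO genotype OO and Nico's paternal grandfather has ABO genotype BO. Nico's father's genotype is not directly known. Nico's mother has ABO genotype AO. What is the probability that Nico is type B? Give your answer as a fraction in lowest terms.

1/8

Nico's father's ABO genotype from OO × BO: 1/2 BO, 1/2 OO.
Crossing each possibility with the mother AO and summing P(type B): 1/2·1/4 + 1/2·0 = 1/8.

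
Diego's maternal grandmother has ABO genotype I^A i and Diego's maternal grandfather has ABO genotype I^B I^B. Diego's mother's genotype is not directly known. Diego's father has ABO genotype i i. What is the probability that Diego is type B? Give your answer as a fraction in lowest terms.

1/2

Diego's mother's ABO genotype from I^A i × I^B I^B: 1/2 I^A I^B, 1/2 I^B i.
Crossing each possibility with the father i i and summing P(type B): 1/2·1/2 + 1/2·1/2 = 1/2.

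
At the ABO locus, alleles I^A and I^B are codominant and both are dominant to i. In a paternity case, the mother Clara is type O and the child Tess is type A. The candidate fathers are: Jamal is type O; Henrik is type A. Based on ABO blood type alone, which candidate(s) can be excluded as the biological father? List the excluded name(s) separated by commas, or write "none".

A candidate is excluded only if no genotype consistent with his phenotype could produce a type A child with a type O mother.
Jamal (type O): no genotype consistent with that phenotype can produce a type-A child with a type-O mother.

Jamal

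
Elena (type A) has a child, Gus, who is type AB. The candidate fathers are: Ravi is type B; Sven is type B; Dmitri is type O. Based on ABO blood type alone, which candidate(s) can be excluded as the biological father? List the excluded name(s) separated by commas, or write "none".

Dmitri

A candidate is excluded only if no genotype consistent with his phenotype could produce a type AB child with a type A mother.
Dmitri (type O): no genotype consistent with that phenotype can produce a type-AB child with a type-A mother.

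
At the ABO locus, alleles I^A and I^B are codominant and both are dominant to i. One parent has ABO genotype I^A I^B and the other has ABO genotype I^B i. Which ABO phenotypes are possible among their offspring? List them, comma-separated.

Gametes from I^A I^B × I^B i give offspring ABO genotypes I^A I^B, I^A i, I^B I^B, I^B i, i.e. phenotypes A, B, AB.

A, B, AB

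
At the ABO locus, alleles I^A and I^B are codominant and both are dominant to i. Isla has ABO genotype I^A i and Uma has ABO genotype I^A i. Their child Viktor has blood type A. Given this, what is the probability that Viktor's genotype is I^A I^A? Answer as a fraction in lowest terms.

Cross I^A i × I^A i → 1/4 I^A I^A, 1/2 I^A i, 1/4 i i.
Type-A genotypes among offspring: I^A I^A (1/4), I^A i (1/2); total 3/4.
P(I^A I^A | type A) = (1/4) / (3/4) = 1/3.

1/3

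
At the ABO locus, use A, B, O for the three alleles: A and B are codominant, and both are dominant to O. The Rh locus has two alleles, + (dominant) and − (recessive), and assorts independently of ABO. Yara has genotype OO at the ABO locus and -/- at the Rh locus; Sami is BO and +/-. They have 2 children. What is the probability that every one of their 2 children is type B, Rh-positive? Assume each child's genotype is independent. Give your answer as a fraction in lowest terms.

ABO cross OO × BO → 1/2 O, 1/2 B.
Rh cross -/- × +/- → 1/2 Rh+, 1/2 Rh-; so P(type B, Rh-positive) = 1/2 × 1/2 = 1/4 per child.
All 2 independent: (1/4)^2 = 1/16.

1/16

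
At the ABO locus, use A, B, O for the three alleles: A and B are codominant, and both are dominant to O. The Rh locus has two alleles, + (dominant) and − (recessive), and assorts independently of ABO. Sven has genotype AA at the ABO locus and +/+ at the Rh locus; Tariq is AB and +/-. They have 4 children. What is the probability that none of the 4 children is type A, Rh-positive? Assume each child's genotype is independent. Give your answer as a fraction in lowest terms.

ABO cross AA × AB → 1/2 A, 1/2 AB.
Rh cross +/+ × +/- → 1 Rh+; so P(type A, Rh-positive) = 1/2 × 1 = 1/2 per child.
P(not type A, Rh-positive) = 1/2 for one child; (1/2)^4 = 1/16.

1/16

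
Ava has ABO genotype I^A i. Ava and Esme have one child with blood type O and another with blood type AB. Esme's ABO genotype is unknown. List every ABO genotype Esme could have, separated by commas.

For each candidate genotype of Esme, check whether crossing it with I^A i can produce every observed child phenotype.
  I^A I^A → possible child types {A} ✗
  I^A I^B → possible child types {A, B, AB} ✗
  I^A i → possible child types {O, A} ✗
  I^B I^B → possible child types {B, AB} ✗
  I^B i → possible child types {O, A, B, AB} ✓
  i i → possible child types {O, A} ✗

I^B i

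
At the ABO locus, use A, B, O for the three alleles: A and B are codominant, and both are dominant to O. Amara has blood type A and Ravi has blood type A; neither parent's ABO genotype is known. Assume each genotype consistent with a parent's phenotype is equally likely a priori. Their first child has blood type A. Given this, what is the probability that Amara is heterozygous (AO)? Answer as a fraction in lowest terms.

Possible genotypes: Amara ∈ {AA, AO}; Ravi ∈ {AA, AO}.
Weight each parental genotype pair by prior × P(type-A child):
  AA × AA: posterior weight 4/15.
  AA × AO: posterior weight 4/15.
  AO × AA: posterior weight 4/15.
  AO × AO: posterior weight 1/5.
Sum the posterior weight over pairs where Amara is AO: 7/15.

7/15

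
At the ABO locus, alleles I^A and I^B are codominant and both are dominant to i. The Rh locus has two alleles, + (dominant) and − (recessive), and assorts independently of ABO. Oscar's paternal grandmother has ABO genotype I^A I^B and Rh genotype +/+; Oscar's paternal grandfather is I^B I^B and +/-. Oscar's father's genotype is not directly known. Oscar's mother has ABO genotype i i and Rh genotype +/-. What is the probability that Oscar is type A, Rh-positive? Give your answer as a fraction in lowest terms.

Oscar's father's ABO genotype from I^A I^B × I^B I^B: 1/2 I^A I^B, 1/2 I^B I^B.
Crossing each possibility with the mother i i and summing P(type A): 1/2·1/2 + 1/2·0 = 1/4.
Similarly for Rh via the father's Rh distribution: P(Rh+) = 7/8.
Independent loci: 1/4 × 7/8 = 7/32.

7/32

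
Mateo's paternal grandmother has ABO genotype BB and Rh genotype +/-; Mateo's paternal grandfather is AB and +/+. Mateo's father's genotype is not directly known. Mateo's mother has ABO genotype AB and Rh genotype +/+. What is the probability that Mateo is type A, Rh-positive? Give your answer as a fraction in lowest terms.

Mateo's father's ABO genotype from BB × AB: 1/2 AB, 1/2 BB.
Crossing each possibility with the mother AB and summing P(type A): 1/2·1/4 + 1/2·0 = 1/8.
Similarly for Rh via the father's Rh distribution: P(Rh+) = 1.
Independent loci: 1/8 × 1 = 1/8.

1/8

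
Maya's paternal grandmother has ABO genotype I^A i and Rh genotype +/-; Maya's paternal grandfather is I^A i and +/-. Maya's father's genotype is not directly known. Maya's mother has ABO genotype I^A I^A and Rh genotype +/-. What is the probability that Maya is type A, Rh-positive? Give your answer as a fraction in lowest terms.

Maya's father's ABO genotype from I^A i × I^A i: 1/4 I^A I^A, 1/2 I^A i, 1/4 i i.
Crossing each possibility with the mother I^A I^A and summing P(type A): 1/4·1 + 1/2·1 + 1/4·1 = 1.
Similarly for Rh via the father's Rh distribution: P(Rh+) = 3/4.
Independent loci: 1 × 3/4 = 3/4.

3/4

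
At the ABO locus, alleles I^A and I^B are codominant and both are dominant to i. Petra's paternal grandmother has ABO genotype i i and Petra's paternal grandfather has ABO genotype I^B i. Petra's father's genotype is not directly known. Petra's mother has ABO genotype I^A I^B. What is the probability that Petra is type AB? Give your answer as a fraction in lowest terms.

Petra's father's ABO genotype from i i × I^B i: 1/2 I^B i, 1/2 i i.
Crossing each possibility with the mother I^A I^B and summing P(type AB): 1/2·1/4 + 1/2·0 = 1/8.

1/8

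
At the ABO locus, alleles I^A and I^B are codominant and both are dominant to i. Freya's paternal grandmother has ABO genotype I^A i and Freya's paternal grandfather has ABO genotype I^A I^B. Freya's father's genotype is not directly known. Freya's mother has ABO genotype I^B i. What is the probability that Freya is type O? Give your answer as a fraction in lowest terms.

1/8

Freya's father's ABO genotype from I^A i × I^A I^B: 1/4 I^A I^A, 1/4 I^A I^B, 1/4 I^A i, 1/4 I^B i.
Crossing each possibility with the mother I^B i and summing P(type O): 1/4·0 + 1/4·0 + 1/4·1/4 + 1/4·1/4 = 1/8.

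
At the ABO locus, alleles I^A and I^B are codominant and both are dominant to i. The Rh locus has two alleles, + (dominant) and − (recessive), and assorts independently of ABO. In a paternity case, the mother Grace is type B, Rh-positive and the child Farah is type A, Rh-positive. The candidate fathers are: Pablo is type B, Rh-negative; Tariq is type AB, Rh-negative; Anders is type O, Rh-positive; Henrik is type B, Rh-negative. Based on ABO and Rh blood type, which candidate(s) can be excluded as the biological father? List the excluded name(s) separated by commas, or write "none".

Pablo, Anders, Henrik

A candidate is excluded only if no genotype consistent with his phenotype could produce a type A, Rh-positive child with a type B, Rh-positive mother.
Pablo (type B, Rh-): no genotype consistent with that phenotype can produce a type-A Rh+ child with a type-B mother.
Anders (type O, Rh+): no genotype consistent with that phenotype can produce a type-A Rh+ child with a type-B mother.
Henrik (type B, Rh-): no genotype consistent with that phenotype can produce a type-A Rh+ child with a type-B mother.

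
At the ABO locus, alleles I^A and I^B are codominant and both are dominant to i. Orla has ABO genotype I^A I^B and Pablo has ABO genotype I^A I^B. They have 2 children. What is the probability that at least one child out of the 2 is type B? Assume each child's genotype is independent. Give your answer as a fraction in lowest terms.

7/16

ABO cross I^A I^B × I^A I^B → 1/4 A, 1/4 B, 1/2 AB.
So P(type B) = 1/4 per child.
P(none) = (3/4)^2 = 9/16; P(at least one) = 1 − 9/16 = 7/16.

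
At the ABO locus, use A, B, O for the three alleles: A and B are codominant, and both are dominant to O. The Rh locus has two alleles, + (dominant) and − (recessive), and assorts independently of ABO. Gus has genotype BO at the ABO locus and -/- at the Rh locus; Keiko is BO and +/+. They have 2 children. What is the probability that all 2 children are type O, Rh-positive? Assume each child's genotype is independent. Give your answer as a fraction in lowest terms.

ABO cross BO × BO → 1/4 O, 3/4 B.
Rh cross -/- × +/+ → 1 Rh+; so P(type O, Rh-positive) = 1/4 × 1 = 1/4 per child.
All 2 independent: (1/4)^2 = 1/16.

1/16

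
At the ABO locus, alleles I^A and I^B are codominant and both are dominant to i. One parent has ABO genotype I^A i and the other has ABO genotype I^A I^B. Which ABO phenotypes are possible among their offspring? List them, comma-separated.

A, B, AB

Gametes from I^A i × I^A I^B give offspring ABO genotypes I^A I^A, I^A I^B, I^A i, I^B i, i.e. phenotypes A, B, AB.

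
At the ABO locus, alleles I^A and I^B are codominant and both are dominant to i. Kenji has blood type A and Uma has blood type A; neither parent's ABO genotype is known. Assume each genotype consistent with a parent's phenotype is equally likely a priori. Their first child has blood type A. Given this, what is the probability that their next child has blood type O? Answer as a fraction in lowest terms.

1/20

Possible genotypes: Kenji ∈ {I^A I^A, I^A i}; Uma ∈ {I^A I^A, I^A i}.
Weight each parental genotype pair by prior × P(type-A child):
  I^A I^A × I^A I^A: posterior weight 4/15; P(next child type O) = 0.
  I^A I^A × I^A i: posterior weight 4/15; P(next child type O) = 0.
  I^A i × I^A I^A: posterior weight 4/15; P(next child type O) = 0.
  I^A i × I^A i: posterior weight 1/5; P(next child type O) = 1/4.
Weighted sum = 1/20.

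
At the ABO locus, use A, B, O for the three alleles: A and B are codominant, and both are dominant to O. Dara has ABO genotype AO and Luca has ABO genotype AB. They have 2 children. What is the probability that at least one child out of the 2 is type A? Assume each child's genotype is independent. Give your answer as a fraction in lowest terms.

3/4

ABO cross AO × AB → 1/2 A, 1/4 B, 1/4 AB.
So P(type A) = 1/2 per child.
P(none) = (1/2)^2 = 1/4; P(at least one) = 1 − 1/4 = 3/4.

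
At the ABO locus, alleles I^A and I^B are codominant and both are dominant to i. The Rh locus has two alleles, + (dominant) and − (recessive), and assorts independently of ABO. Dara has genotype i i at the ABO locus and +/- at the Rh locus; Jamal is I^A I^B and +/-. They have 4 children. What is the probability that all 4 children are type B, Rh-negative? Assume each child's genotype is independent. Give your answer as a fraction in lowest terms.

1/4096

ABO cross i i × I^A I^B → 1/2 A, 1/2 B.
Rh cross +/- × +/- → 3/4 Rh+, 1/4 Rh-; so P(type B, Rh-negative) = 1/2 × 1/4 = 1/8 per child.
All 4 independent: (1/8)^4 = 1/4096.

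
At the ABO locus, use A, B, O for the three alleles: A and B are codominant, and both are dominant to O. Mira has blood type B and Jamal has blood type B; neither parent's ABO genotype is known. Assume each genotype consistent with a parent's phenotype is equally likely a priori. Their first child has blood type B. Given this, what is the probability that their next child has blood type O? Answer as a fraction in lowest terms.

1/20

Possible genotypes: Mira ∈ {BB, BO}; Jamal ∈ {BB, BO}.
Weight each parental genotype pair by prior × P(type-B child):
  BB × BB: posterior weight 4/15; P(next child type O) = 0.
  BB × BO: posterior weight 4/15; P(next child type O) = 0.
  BO × BB: posterior weight 4/15; P(next child type O) = 0.
  BO × BO: posterior weight 1/5; P(next child type O) = 1/4.
Weighted sum = 1/20.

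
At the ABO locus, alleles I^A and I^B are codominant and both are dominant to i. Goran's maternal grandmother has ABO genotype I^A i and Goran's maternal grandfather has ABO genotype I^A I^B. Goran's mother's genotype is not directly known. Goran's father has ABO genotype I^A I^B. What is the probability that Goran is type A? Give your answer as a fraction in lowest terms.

Goran's mother's ABO genotype from I^A i × I^A I^B: 1/4 I^A I^A, 1/4 I^A I^B, 1/4 I^A i, 1/4 I^B i.
Crossing each possibility with the father I^A I^B and summing P(type A): 1/4·1/2 + 1/4·1/4 + 1/4·1/2 + 1/4·1/4 = 3/8.

3/8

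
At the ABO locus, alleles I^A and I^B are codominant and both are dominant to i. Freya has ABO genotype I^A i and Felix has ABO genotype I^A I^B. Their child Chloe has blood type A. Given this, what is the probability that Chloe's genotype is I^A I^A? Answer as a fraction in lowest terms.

Cross I^A i × I^A I^B → 1/4 I^A I^A, 1/4 I^A I^B, 1/4 I^A i, 1/4 I^B i.
Type-A genotypes among offspring: I^A I^A (1/4), I^A i (1/4); total 1/2.
P(I^A I^A | type A) = (1/4) / (1/2) = 1/2.

1/2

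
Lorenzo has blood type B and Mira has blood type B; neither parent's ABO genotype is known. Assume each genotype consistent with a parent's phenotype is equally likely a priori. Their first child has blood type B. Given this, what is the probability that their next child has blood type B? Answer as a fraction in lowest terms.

Possible genotypes: Lorenzo ∈ {I^B I^B, I^B i}; Mira ∈ {I^B I^B, I^B i}.
Weight each parental genotype pair by prior × P(type-B child):
  I^B I^B × I^B I^B: posterior weight 4/15; P(next child type B) = 1.
  I^B I^B × I^B i: posterior weight 4/15; P(next child type B) = 1.
  I^B i × I^B I^B: posterior weight 4/15; P(next child type B) = 1.
  I^B i × I^B i: posterior weight 1/5; P(next child type B) = 3/4.
Weighted sum = 19/20.

19/20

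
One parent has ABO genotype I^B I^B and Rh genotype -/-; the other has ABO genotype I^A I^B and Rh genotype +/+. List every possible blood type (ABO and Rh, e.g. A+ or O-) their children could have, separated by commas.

Gametes from I^B I^B × I^A I^B give offspring ABO genotypes I^A I^B, I^B I^B, i.e. phenotypes B, AB.
Rh cross -/- × +/+ → phenotypes Rh+.
Combining independently: B+, AB+.

B+, AB+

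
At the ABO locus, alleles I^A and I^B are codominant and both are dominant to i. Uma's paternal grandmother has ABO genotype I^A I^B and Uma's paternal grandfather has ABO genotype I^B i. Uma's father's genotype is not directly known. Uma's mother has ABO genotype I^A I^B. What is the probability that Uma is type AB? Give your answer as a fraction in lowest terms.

Uma's father's ABO genotype from I^A I^B × I^B i: 1/4 I^A I^B, 1/4 I^A i, 1/4 I^B I^B, 1/4 I^B i.
Crossing each possibility with the mother I^A I^B and summing P(type AB): 1/4·1/2 + 1/4·1/4 + 1/4·1/2 + 1/4·1/4 = 3/8.

3/8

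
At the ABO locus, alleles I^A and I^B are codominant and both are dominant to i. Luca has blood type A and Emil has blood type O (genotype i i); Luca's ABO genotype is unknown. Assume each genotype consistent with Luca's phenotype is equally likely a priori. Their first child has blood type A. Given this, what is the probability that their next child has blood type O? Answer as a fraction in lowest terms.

1/6

Possible genotypes: Luca ∈ {I^A I^A, I^A i}; Emil ∈ {i i}.
Weight each parental genotype pair by prior × P(type-A child):
  I^A I^A × i i: posterior weight 2/3; P(next child type O) = 0.
  I^A i × i i: posterior weight 1/3; P(next child type O) = 1/2.
Weighted sum = 1/6.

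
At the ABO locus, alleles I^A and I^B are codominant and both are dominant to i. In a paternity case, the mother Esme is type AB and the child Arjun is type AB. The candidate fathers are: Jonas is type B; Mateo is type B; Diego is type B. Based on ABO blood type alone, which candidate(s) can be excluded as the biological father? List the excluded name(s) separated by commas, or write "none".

A candidate is excluded only if no genotype consistent with his phenotype could produce a type AB child with a type AB mother.
Every candidate has at least one consistent genotype combination, so none can be excluded.

none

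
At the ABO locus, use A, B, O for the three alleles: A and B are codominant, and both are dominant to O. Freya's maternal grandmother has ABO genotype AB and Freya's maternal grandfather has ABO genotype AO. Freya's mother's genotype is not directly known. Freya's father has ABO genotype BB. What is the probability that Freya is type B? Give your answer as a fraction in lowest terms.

1/2

Freya's mother's ABO genotype from AB × AO: 1/4 AA, 1/4 AB, 1/4 AO, 1/4 BO.
Crossing each possibility with the father BB and summing P(type B): 1/4·0 + 1/4·1/2 + 1/4·1/2 + 1/4·1 = 1/2.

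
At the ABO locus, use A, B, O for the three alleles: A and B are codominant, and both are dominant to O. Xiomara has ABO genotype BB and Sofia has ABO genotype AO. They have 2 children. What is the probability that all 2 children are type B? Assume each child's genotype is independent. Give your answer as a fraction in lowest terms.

1/4

ABO cross BB × AO → 1/2 B, 1/2 AB.
So P(type B) = 1/2 per child.
All 2 independent: (1/2)^2 = 1/4.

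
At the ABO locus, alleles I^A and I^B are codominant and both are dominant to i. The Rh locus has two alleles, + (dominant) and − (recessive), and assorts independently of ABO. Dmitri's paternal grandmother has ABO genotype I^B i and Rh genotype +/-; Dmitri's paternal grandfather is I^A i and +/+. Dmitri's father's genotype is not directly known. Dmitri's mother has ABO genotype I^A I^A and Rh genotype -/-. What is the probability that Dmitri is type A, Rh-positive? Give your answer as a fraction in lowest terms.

Dmitri's father's ABO genotype from I^B i × I^A i: 1/4 I^A I^B, 1/4 I^A i, 1/4 I^B i, 1/4 i i.
Crossing each possibility with the mother I^A I^A and summing P(type A): 1/4·1/2 + 1/4·1 + 1/4·1/2 + 1/4·1 = 3/4.
Similarly for Rh via the father's Rh distribution: P(Rh+) = 3/4.
Independent loci: 3/4 × 3/4 = 9/16.

9/16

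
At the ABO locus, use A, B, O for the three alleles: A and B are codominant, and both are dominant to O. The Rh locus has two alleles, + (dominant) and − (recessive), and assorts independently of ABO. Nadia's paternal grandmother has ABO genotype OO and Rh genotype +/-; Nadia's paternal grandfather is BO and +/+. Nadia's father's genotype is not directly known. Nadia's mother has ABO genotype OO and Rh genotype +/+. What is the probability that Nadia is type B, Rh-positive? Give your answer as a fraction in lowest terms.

Nadia's father's ABO genotype from OO × BO: 1/2 BO, 1/2 OO.
Crossing each possibility with the mother OO and summing P(type B): 1/2·1/2 + 1/2·0 = 1/4.
Similarly for Rh via the father's Rh distribution: P(Rh+) = 1.
Independent loci: 1/4 × 1 = 1/4.

1/4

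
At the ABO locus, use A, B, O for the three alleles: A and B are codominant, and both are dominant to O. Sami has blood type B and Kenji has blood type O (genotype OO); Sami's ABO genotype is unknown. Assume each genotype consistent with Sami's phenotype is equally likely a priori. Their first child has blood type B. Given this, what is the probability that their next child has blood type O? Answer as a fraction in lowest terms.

1/6

Possible genotypes: Sami ∈ {BB, BO}; Kenji ∈ {OO}.
Weight each parental genotype pair by prior × P(type-B child):
  BB × OO: posterior weight 2/3; P(next child type O) = 0.
  BO × OO: posterior weight 1/3; P(next child type O) = 1/2.
Weighted sum = 1/6.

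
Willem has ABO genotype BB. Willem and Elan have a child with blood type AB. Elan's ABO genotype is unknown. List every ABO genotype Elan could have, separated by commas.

AA, AB, AO

For each candidate genotype of Elan, check whether crossing it with BB can produce every observed child phenotype.
  AA → possible child types {AB} ✓
  AB → possible child types {B, AB} ✓
  AO → possible child types {B, AB} ✓
  BB → possible child types {B} ✗
  BO → possible child types {B} ✗
  OO → possible child types {B} ✗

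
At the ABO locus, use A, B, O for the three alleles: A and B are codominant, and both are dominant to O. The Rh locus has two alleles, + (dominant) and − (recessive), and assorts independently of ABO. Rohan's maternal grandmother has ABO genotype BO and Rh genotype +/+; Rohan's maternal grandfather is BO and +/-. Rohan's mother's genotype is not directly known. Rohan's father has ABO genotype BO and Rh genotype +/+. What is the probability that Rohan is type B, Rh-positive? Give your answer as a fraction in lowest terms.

3/4

Rohan's mother's ABO genotype from BO × BO: 1/4 BB, 1/2 BO, 1/4 OO.
Crossing each possibility with the father BO and summing P(type B): 1/4·1 + 1/2·3/4 + 1/4·1/2 = 3/4.
Similarly for Rh via the mother's Rh distribution: P(Rh+) = 1.
Independent loci: 3/4 × 1 = 3/4.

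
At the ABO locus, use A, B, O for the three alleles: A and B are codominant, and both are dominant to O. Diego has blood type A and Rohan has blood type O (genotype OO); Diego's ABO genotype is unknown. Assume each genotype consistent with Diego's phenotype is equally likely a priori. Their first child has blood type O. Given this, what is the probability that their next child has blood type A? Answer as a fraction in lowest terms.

Possible genotypes: Diego ∈ {AA, AO}; Rohan ∈ {OO}.
Weight each parental genotype pair by prior × P(type-O child):
  AO × OO: posterior weight 1; P(next child type A) = 1/2.
Weighted sum = 1/2.

1/2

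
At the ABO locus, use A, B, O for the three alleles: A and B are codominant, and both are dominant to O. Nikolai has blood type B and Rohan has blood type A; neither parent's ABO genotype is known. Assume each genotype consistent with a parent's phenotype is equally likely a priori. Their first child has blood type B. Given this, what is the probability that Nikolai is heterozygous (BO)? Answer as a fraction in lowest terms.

Possible genotypes: Nikolai ∈ {BB, BO}; Rohan ∈ {AA, AO}.
Weight each parental genotype pair by prior × P(type-B child):
  BB × AO: posterior weight 2/3.
  BO × AO: posterior weight 1/3.
Sum the posterior weight over pairs where Nikolai is BO: 1/3.

1/3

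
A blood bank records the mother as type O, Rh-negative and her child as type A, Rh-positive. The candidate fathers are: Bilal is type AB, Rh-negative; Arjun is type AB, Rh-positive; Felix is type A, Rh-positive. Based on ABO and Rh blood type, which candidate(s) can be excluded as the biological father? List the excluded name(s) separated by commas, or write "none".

Bilal

A candidate is excluded only if no genotype consistent with his phenotype could produce a type A, Rh-positive child with a type O, Rh-negative mother.
Bilal (type AB, Rh-): no genotype consistent with that phenotype can produce a type-A Rh+ child with a type-O mother.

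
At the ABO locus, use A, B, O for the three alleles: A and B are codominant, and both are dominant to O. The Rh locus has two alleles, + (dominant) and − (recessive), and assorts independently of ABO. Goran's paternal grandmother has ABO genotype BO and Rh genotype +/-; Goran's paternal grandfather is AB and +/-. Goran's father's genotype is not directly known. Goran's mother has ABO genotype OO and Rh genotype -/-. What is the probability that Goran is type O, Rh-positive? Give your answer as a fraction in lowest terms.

1/8

Goran's father's ABO genotype from BO × AB: 1/4 AB, 1/4 AO, 1/4 BB, 1/4 BO.
Crossing each possibility with the mother OO and summing P(type O): 1/4·0 + 1/4·1/2 + 1/4·0 + 1/4·1/2 = 1/4.
Similarly for Rh via the father's Rh distribution: P(Rh+) = 1/2.
Independent loci: 1/4 × 1/2 = 1/8.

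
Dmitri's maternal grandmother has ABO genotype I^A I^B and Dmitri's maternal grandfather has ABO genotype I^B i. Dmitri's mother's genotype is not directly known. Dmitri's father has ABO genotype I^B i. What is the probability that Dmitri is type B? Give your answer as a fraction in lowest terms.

5/8

Dmitri's mother's ABO genotype from I^A I^B × I^B i: 1/4 I^A I^B, 1/4 I^A i, 1/4 I^B I^B, 1/4 I^B i.
Crossing each possibility with the father I^B i and summing P(type B): 1/4·1/2 + 1/4·1/4 + 1/4·1 + 1/4·3/4 = 5/8.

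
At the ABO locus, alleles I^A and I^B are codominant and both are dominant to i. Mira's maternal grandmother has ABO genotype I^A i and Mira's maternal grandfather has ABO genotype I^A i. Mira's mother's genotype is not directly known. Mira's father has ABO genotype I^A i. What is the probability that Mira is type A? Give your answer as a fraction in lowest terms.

3/4

Mira's mother's ABO genotype from I^A i × I^A i: 1/4 I^A I^A, 1/2 I^A i, 1/4 i i.
Crossing each possibility with the father I^A i and summing P(type A): 1/4·1 + 1/2·3/4 + 1/4·1/2 = 3/4.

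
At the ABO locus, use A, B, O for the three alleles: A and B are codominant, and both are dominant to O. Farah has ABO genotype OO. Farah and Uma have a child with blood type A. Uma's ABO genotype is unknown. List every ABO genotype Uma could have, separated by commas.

AA, AB, AO

For each candidate genotype of Uma, check whether crossing it with OO can produce every observed child phenotype.
  AA → possible child types {A} ✓
  AB → possible child types {A, B} ✓
  AO → possible child types {O, A} ✓
  BB → possible child types {B} ✗
  BO → possible child types {O, B} ✗
  OO → possible child types {O} ✗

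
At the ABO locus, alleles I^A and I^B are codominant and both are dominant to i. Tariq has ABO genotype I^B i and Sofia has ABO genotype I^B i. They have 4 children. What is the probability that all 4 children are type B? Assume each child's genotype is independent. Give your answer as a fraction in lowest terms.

81/256

ABO cross I^B i × I^B i → 1/4 O, 3/4 B.
So P(type B) = 3/4 per child.
All 4 independent: (3/4)^4 = 81/256.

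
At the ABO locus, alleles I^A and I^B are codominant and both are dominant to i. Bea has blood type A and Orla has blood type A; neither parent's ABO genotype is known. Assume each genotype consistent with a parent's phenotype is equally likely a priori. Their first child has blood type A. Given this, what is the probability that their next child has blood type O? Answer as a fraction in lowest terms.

1/20

Possible genotypes: Bea ∈ {I^A I^A, I^A i}; Orla ∈ {I^A I^A, I^A i}.
Weight each parental genotype pair by prior × P(type-A child):
  I^A I^A × I^A I^A: posterior weight 4/15; P(next child type O) = 0.
  I^A I^A × I^A i: posterior weight 4/15; P(next child type O) = 0.
  I^A i × I^A I^A: posterior weight 4/15; P(next child type O) = 0.
  I^A i × I^A i: posterior weight 1/5; P(next child type O) = 1/4.
Weighted sum = 1/20.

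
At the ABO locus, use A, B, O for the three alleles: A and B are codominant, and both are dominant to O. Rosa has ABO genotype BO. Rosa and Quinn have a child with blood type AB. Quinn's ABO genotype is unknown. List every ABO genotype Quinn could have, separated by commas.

AA, AB, AO

For each candidate genotype of Quinn, check whether crossing it with BO can produce every observed child phenotype.
  AA → possible child types {A, AB} ✓
  AB → possible child types {A, B, AB} ✓
  AO → possible child types {O, A, B, AB} ✓
  BB → possible child types {B} ✗
  BO → possible child types {O, B} ✗
  OO → possible child types {O, B} ✗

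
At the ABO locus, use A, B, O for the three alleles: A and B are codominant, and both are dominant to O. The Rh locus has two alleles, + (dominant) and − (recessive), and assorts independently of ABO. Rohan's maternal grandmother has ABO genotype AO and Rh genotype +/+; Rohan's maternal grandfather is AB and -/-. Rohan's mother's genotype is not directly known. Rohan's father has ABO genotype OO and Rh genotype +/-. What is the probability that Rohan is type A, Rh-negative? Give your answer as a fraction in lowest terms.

1/8

Rohan's mother's ABO genotype from AO × AB: 1/4 AA, 1/4 AB, 1/4 AO, 1/4 BO.
Crossing each possibility with the father OO and summing P(type A): 1/4·1 + 1/4·1/2 + 1/4·1/2 + 1/4·0 = 1/2.
Similarly for Rh via the mother's Rh distribution: P(Rh-) = 1/4.
Independent loci: 1/2 × 1/4 = 1/8.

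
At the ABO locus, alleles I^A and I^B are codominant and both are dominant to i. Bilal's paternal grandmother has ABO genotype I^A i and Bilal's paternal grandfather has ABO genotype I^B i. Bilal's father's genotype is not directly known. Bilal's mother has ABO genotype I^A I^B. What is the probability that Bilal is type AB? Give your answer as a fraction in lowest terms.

1/4

Bilal's father's ABO genotype from I^A i × I^B i: 1/4 I^A I^B, 1/4 I^A i, 1/4 I^B i, 1/4 i i.
Crossing each possibility with the mother I^A I^B and summing P(type AB): 1/4·1/2 + 1/4·1/4 + 1/4·1/4 + 1/4·0 = 1/4.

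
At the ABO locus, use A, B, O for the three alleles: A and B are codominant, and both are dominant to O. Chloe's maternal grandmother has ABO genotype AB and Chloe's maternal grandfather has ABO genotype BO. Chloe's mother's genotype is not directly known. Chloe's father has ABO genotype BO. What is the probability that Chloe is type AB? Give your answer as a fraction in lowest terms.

Chloe's mother's ABO genotype from AB × BO: 1/4 AB, 1/4 AO, 1/4 BB, 1/4 BO.
Crossing each possibility with the father BO and summing P(type AB): 1/4·1/4 + 1/4·1/4 + 1/4·0 + 1/4·0 = 1/8.

1/8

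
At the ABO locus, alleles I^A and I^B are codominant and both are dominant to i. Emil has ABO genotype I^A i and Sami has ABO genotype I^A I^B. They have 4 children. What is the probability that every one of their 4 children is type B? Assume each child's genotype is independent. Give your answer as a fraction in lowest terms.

1/256

ABO cross I^A i × I^A I^B → 1/2 A, 1/4 B, 1/4 AB.
So P(type B) = 1/4 per child.
All 4 independent: (1/4)^4 = 1/256.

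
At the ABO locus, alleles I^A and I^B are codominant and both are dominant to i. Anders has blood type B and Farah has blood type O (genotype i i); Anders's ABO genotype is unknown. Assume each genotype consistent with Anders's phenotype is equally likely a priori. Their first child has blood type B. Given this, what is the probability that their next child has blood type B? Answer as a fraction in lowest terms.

5/6

Possible genotypes: Anders ∈ {I^B I^B, I^B i}; Farah ∈ {i i}.
Weight each parental genotype pair by prior × P(type-B child):
  I^B I^B × i i: posterior weight 2/3; P(next child type B) = 1.
  I^B i × i i: posterior weight 1/3; P(next child type B) = 1/2.
Weighted sum = 5/6.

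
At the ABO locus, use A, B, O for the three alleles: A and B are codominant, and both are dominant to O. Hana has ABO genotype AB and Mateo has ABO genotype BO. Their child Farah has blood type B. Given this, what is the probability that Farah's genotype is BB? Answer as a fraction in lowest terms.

Cross AB × BO → 1/4 AB, 1/4 AO, 1/4 BB, 1/4 BO.
Type-B genotypes among offspring: BB (1/4), BO (1/4); total 1/2.
P(BB | type B) = (1/4) / (1/2) = 1/2.

1/2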